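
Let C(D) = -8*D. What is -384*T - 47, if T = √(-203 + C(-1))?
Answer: -47 - 384*I*√195 ≈ -47.0 - 5362.3*I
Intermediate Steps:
T = I*√195 (T = √(-203 - 8*(-1)) = √(-203 + 8) = √(-195) = I*√195 ≈ 13.964*I)
-384*T - 47 = -384*I*√195 - 47 = -47 - 384*I*√195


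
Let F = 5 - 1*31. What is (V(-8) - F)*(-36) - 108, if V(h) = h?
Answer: -756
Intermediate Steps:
F = -26 (F = 5 - 31 = -26)
(V(-8) - F)*(-36) - 108 = (-8 - 1*(-26))*(-36) - 108 = (-8 + 26)*(-36) - 108 = 18*(-36) - 108 = -648 - 108 = -756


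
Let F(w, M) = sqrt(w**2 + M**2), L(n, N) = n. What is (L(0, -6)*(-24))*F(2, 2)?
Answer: 0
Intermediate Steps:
F(w, M) = sqrt(M**2 + w**2)
(L(0, -6)*(-24))*F(2, 2) = (0*(-24))*sqrt(2**2 + 2**2) = 0*sqrt(4 + 4) = 0*sqrt(8) = 0*(2*sqrt(2)) = 0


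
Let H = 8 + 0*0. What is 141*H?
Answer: 1128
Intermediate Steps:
H = 8 (H = 8 + 0 = 8)
141*H = 141*8 = 1128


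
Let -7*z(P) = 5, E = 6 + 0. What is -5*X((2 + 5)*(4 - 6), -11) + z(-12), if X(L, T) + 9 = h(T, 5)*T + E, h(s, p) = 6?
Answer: 2410/7 ≈ 344.29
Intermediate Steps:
E = 6
z(P) = -5/7 (z(P) = -⅐*5 = -5/7)
X(L, T) = -3 + 6*T (X(L, T) = -9 + (6*T + 6) = -9 + (6 + 6*T) = -3 + 6*T)
-5*X((2 + 5)*(4 - 6), -11) + z(-12) = -5*(-3 + 6*(-11)) - 5/7 = -5*(-3 - 66) - 5/7 = -5*(-69) - 5/7 = 345 - 5/7 = 2410/7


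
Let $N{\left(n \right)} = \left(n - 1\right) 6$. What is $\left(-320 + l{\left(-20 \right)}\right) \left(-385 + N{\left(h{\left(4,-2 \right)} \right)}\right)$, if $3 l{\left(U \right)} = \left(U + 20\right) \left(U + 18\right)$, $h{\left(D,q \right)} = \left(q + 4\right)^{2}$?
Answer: $117440$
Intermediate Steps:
$h{\left(D,q \right)} = \left(4 + q\right)^{2}$
$l{\left(U \right)} = \frac{\left(18 + U\right) \left(20 + U\right)}{3}$ ($l{\left(U \right)} = \frac{\left(U + 20\right) \left(U + 18\right)}{3} = \frac{\left(20 + U\right) \left(18 + U\right)}{3} = \frac{\left(18 + U\right) \left(20 + U\right)}{3}$)
$N{\left(n \right)} = -6 + 6 n$ ($N{\left(n \right)} = \left(-1 + n\right) 6 = -6 + 6 n$)
$\left(-320 + l{\left(-20 \right)}\right) \left(-385 + N{\left(h{\left(4,-2 \right)} \right)}\right) = \left(-320 + \left(120 + \frac{\left(-20\right)^{2}}{3} + \frac{38}{3} \left(-20\right)\right)\right) \left(-385 - \left(6 - 6 \left(4 - 2\right)^{2}\right)\right) = \left(-320 + \left(120 + \frac{1}{3} \cdot 400 - \frac{760}{3}\right)\right) \left(-385 - \left(6 - 6 \cdot 2^{2}\right)\right) = \left(-320 + \left(120 + \frac{400}{3} - \frac{760}{3}\right)\right) \left(-385 + \left(-6 + 6 \cdot 4\right)\right) = \left(-320 + 0\right) \left(-385 + \left(-6 + 24\right)\right) = - 320 \left(-385 + 18\right) = \left(-320\right) \left(-367\right) = 117440$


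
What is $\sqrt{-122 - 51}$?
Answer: $i \sqrt{173} \approx 13.153 i$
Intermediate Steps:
$\sqrt{-122 - 51} = \sqrt{-173} = i \sqrt{173}$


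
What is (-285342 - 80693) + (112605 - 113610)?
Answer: -367040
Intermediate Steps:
(-285342 - 80693) + (112605 - 113610) = -366035 - 1005 = -367040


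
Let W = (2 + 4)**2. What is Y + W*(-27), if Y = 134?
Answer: -838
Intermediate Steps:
W = 36 (W = 6**2 = 36)
Y + W*(-27) = 134 + 36*(-27) = 134 - 972 = -838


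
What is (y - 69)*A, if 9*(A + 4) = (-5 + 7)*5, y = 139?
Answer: -1820/9 ≈ -202.22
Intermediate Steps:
A = -26/9 (A = -4 + ((-5 + 7)*5)/9 = -4 + (2*5)/9 = -4 + (⅑)*10 = -4 + 10/9 = -26/9 ≈ -2.8889)
(y - 69)*A = (139 - 69)*(-26/9) = 70*(-26/9) = -1820/9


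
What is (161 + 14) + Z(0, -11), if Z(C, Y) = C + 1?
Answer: 176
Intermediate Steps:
Z(C, Y) = 1 + C
(161 + 14) + Z(0, -11) = (161 + 14) + (1 + 0) = 175 + 1 = 176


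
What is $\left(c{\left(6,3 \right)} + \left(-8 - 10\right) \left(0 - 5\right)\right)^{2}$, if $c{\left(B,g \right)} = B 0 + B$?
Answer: $9216$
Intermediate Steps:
$c{\left(B,g \right)} = B$ ($c{\left(B,g \right)} = 0 + B = B$)
$\left(c{\left(6,3 \right)} + \left(-8 - 10\right) \left(0 - 5\right)\right)^{2} = \left(6 + \left(-8 - 10\right) \left(0 - 5\right)\right)^{2} = \left(6 - -90\right)^{2} = \left(6 + 90\right)^{2} = 96^{2} = 9216$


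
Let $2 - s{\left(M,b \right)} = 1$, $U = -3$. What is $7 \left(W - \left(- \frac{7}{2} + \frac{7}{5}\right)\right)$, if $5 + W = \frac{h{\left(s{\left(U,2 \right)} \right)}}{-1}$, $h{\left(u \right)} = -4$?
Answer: $\frac{77}{10} \approx 7.7$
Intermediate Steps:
$s{\left(M,b \right)} = 1$ ($s{\left(M,b \right)} = 2 - 1 = 1$)
$W = -1$ ($W = -5 - \frac{4}{-1} = -5 - -4 = -5 + 4 = -1$)
$7 \left(W - \left(- \frac{7}{2} + \frac{7}{5}\right)\right) = 7 \left(-1 - \left(- \frac{7}{2} + \frac{7}{5}\right)\right) = 7 \left(-1 - - \frac{21}{10}\right) = 7 \left(-1 + \left(\frac{7}{2} - \frac{7}{5}\right)\right) = 7 \left(-1 + \frac{21}{10}\right) = 7 \cdot \frac{11}{10} = \frac{77}{10}$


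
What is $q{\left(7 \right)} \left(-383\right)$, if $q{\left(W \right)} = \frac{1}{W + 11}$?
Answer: $- \frac{383}{18} \approx -21.278$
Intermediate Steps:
$q{\left(W \right)} = \frac{1}{11 + W}$
$q{\left(7 \right)} \left(-383\right) = \frac{1}{11 + 7} \left(-383\right) = \frac{1}{18} \left(-383\right) = - \frac{383}{18}$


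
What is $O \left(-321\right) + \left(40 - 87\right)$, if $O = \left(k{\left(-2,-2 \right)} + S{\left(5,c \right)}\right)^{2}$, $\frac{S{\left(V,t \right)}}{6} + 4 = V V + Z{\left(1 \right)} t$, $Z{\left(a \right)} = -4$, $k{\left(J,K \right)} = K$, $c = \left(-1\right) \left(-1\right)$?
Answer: $-3210047$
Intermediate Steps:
$c = 1$
$S{\left(V,t \right)} = -24 - 24 t + 6 V^{2}$ ($S{\left(V,t \right)} = -24 + 6 \left(V V - 4 t\right) = -24 + 6 \left(V^{2} - 4 t\right) = -24 + \left(- 24 t + 6 V^{2}\right) = -24 - 24 t + 6 V^{2}$)
$O = 10000$ ($O = \left(-2 - \left(48 - 150\right)\right)^{2} = \left(-2 - -102\right)^{2} = \left(-2 + 102\right)^{2} = 100^{2} = 10000$)
$O \left(-321\right) + \left(40 - 87\right) = 10000 \left(-321\right) + \left(40 - 87\right) = -3210000 - 47 = -3210047$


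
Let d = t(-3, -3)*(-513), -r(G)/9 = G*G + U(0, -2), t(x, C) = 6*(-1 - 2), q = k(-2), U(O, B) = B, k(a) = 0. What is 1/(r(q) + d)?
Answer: 1/9252 ≈ 0.00010808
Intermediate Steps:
q = 0
t(x, C) = -18 (t(x, C) = 6*(-3) = -18)
r(G) = 18 - 9*G² (r(G) = -9*(G*G - 2) = -9*(G² - 2) = -9*(-2 + G²) = 18 - 9*G²)
d = 9234 (d = -18*(-513) = 9234)
1/(r(q) + d) = 1/((18 - 9*0²) + 9234) = 1/((18 - 9*0) + 9234) = 1/((18 + 0) + 9234) = 1/(18 + 9234) = 1/9252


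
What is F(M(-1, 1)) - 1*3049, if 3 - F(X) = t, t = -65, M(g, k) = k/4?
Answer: -2981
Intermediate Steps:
M(g, k) = k/4 (M(g, k) = k*(1/4) = k/4)
F(X) = 68 (F(X) = 3 - 1*(-65) = 3 + 65 = 68)
F(M(-1, 1)) - 1*3049 = 68 - 1*3049 = 68 - 3049 = -2981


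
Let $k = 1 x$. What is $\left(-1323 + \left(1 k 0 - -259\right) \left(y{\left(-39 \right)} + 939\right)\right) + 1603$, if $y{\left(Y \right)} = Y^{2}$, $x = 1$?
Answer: $637420$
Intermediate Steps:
$k = 1$ ($k = 1 \cdot 1 = 1$)
$\left(-1323 + \left(1 k 0 - -259\right) \left(y{\left(-39 \right)} + 939\right)\right) + 1603 = \left(-1323 + \left(1 \cdot 1 \cdot 0 - -259\right) \left(\left(-39\right)^{2} + 939\right)\right) + 1603 = \left(-1323 + \left(1 \cdot 0 + 259\right) \left(1521 + 939\right)\right) + 1603 = \left(-1323 + \left(0 + 259\right) 2460\right) + 1603 = \left(-1323 + 259 \cdot 2460\right) + 1603 = \left(-1323 + 637140\right) + 1603 = 635817 + 1603 = 637420$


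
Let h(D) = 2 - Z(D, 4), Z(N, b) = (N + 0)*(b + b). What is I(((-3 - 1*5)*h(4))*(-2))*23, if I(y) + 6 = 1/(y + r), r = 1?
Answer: -66125/479 ≈ -138.05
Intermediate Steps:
Z(N, b) = 2*N*b (Z(N, b) = N*(2*b) = 2*N*b)
h(D) = 2 - 8*D (h(D) = 2 - 2*D*4 = 2 - 8*D)
I(y) = -6 + 1/(1 + y) (I(y) = -6 + 1/(y + 1) = -6 + 1/(1 + y))
I(((-3 - 1*5)*h(4))*(-2))*23 = ((-5 - 6*(-3 - 1*5)*(2 - 8*4)*(-2))/(1 + ((-3 - 1*5)*(2 - 8*4))*(-2)))*23 = ((-5 - 6*(-3 - 5)*(2 - 32)*(-2))/(1 + ((-3 - 5)*(2 - 32))*(-2)))*23 = ((-5 - 6*(-8*(-30))*(-2))/(1 - 8*(-30)*(-2)))*23 = ((-5 - 1440*(-2))/(1 + 240*(-2)))*23 = ((-5 - 6*(-480))/(1 - 480))*23 = ((-5 + 2880)/(-479))*23 = -1/479*2875*23 = -2875/479*23 = -66125/479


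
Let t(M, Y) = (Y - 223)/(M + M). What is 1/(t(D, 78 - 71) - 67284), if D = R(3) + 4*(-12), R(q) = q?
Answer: -5/336408 ≈ -1.4863e-5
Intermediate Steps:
D = -45 (D = 3 + 4*(-12) = 3 - 48 = -45)
t(M, Y) = (-223 + Y)/(2*M) (t(M, Y) = (-223 + Y)/((2*M)) = (-223 + Y)*(1/(2*M)) = (-223 + Y)/(2*M))
1/(t(D, 78 - 71) - 67284) = 1/((½)*(-223 + (78 - 71))/(-45) - 67284) = 1/((½)*(-1/45)*(-223 + 7) - 67284) = 1/((½)*(-1/45)*(-216) - 67284) = 1/(12/5 - 67284) = 1/(-336408/5) = -5/336408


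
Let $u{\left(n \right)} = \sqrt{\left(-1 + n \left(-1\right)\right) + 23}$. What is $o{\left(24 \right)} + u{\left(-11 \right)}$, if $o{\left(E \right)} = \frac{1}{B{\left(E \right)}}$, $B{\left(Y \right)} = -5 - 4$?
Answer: $- \frac{1}{9} + \sqrt{33} \approx 5.6335$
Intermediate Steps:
$u{\left(n \right)} = \sqrt{22 - n}$ ($u{\left(n \right)} = \sqrt{\left(-1 - n\right) + 23} = \sqrt{22 - n}$)
$B{\left(Y \right)} = -9$
$o{\left(E \right)} = - \frac{1}{9}$ ($o{\left(E \right)} = \frac{1}{-9} = - \frac{1}{9}$)
$o{\left(24 \right)} + u{\left(-11 \right)} = - \frac{1}{9} + \sqrt{22 - -11} = - \frac{1}{9} + \sqrt{22 + 11} = - \frac{1}{9} + \sqrt{33}$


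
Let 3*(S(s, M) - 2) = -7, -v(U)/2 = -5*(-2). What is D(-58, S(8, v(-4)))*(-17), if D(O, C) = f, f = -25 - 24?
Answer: 833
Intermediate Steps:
v(U) = -20 (v(U) = -(-10)*(-2) = -2*10 = -20)
S(s, M) = -⅓ (S(s, M) = 2 + (⅓)*(-7) = 2 - 7/3 = -⅓)
f = -49
D(O, C) = -49
D(-58, S(8, v(-4)))*(-17) = -49*(-17) = 833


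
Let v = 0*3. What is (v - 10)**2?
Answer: 100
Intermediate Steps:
v = 0
(v - 10)**2 = (0 - 10)**2 = (-10)**2 = 100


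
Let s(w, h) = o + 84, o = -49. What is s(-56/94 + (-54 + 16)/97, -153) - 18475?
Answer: -18440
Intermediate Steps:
s(w, h) = 35 (s(w, h) = -49 + 84 = 35)
s(-56/94 + (-54 + 16)/97, -153) - 18475 = 35 - 18475 = -18440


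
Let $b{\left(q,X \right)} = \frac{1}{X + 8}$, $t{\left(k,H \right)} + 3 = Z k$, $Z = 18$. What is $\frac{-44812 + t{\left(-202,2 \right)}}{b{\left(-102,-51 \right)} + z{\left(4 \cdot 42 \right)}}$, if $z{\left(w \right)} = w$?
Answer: $- \frac{2083393}{7223} \approx -288.44$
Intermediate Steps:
$t{\left(k,H \right)} = -3 + 18 k$
$b{\left(q,X \right)} = \frac{1}{8 + X}$
$\frac{-44812 + t{\left(-202,2 \right)}}{b{\left(-102,-51 \right)} + z{\left(4 \cdot 42 \right)}} = \frac{-44812 + \left(-3 + 18 \left(-202\right)\right)}{\frac{1}{8 - 51} + 4 \cdot 42} = \frac{-44812 - 3639}{\frac{1}{-43} + 168} = \frac{-44812 - 3639}{- \frac{1}{43} + 168} = - \frac{48451}{\frac{7223}{43}} = \left(-48451\right) \frac{43}{7223} = - \frac{2083393}{7223}$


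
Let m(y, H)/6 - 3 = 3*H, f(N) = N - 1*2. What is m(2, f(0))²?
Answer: 324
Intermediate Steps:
f(N) = -2 + N (f(N) = N - 2 = -2 + N)
m(y, H) = 18 + 18*H (m(y, H) = 18 + 6*(3*H) = 18 + 18*H)
m(2, f(0))² = (18 + 18*(-2 + 0))² = (18 + 18*(-2))² = (18 - 36)² = (-18)² = 324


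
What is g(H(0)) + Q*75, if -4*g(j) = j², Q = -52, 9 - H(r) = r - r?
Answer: -15681/4 ≈ -3920.3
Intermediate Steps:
H(r) = 9 (H(r) = 9 - (r - r) = 9 - 1*0 = 9 + 0 = 9)
g(j) = -j²/4
g(H(0)) + Q*75 = -¼*9² - 52*75 = -¼*81 - 3900 = -81/4 - 3900 = -15681/4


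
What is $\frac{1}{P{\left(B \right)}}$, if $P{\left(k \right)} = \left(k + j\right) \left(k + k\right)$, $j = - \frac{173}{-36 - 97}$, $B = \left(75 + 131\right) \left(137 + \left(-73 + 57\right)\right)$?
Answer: $\frac{133}{165275881012} \approx 8.0472 \cdot 10^{-10}$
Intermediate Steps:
$B = 24926$ ($B = 206 \left(137 - 16\right) = 206 \cdot 121 = 24926$)
$j = \frac{173}{133}$ ($j = - \frac{173}{-133} = \left(-173\right) \left(- \frac{1}{133}\right) = \frac{173}{133} \approx 1.3008$)
$P{\left(k \right)} = 2 k \left(\frac{173}{133} + k\right)$ ($P{\left(k \right)} = \left(k + \frac{173}{133}\right) \left(k + k\right) = \left(\frac{173}{133} + k\right) 2 k = 2 k \left(\frac{173}{133} + k\right)$)
$\frac{1}{P{\left(B \right)}} = \frac{1}{\frac{2}{133} \cdot 24926 \left(173 + 133 \cdot 24926\right)} = \frac{1}{\frac{2}{133} \cdot 24926 \left(173 + 3315158\right)} = \frac{1}{\frac{2}{133} \cdot 24926 \cdot 3315331} = \frac{1}{\frac{165275881012}{133}} = \frac{133}{165275881012}$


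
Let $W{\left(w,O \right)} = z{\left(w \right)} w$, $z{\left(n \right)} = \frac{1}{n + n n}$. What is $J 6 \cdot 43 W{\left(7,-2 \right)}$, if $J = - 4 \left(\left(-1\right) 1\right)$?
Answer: $129$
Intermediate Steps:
$z{\left(n \right)} = \frac{1}{n + n^{2}}$
$J = 4$ ($J = \left(-4\right) \left(-1\right) = 4$)
$W{\left(w,O \right)} = \frac{1}{1 + w}$ ($W{\left(w,O \right)} = \frac{1}{w \left(1 + w\right)} w = \frac{1}{1 + w}$)
$J 6 \cdot 43 W{\left(7,-2 \right)} = \frac{4 \cdot 6 \cdot 43}{1 + 7} = \frac{24 \cdot 43}{8} = 1032 \cdot \frac{1}{8} = 129$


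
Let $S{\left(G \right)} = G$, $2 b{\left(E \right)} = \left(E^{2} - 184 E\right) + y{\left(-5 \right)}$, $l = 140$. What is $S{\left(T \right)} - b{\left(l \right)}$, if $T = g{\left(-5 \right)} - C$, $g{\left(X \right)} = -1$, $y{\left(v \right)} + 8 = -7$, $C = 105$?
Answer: $\frac{5963}{2} \approx 2981.5$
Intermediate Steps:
$y{\left(v \right)} = -15$ ($y{\left(v \right)} = -8 - 7 = -15$)
$b{\left(E \right)} = - \frac{15}{2} + \frac{E^{2}}{2} - 92 E$ ($b{\left(E \right)} = \frac{\left(E^{2} - 184 E\right) - 15}{2} = \frac{-15 + E^{2} - 184 E}{2} = - \frac{15}{2} + \frac{E^{2}}{2} - 92 E$)
$T = -106$ ($T = -1 - 105 = -106$)
$S{\left(T \right)} - b{\left(l \right)} = -106 - \left(- \frac{15}{2} + \frac{140^{2}}{2} - 12880\right) = -106 - \left(- \frac{15}{2} + \frac{1}{2} \cdot 19600 - 12880\right) = -106 - \left(- \frac{15}{2} + 9800 - 12880\right) = -106 - - \frac{6175}{2} = -106 + \frac{6175}{2} = \frac{5963}{2}$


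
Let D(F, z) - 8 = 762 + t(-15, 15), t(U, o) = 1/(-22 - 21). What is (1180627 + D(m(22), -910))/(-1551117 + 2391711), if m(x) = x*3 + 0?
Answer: 25400035/18072771 ≈ 1.4054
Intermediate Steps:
t(U, o) = -1/43 (t(U, o) = 1/(-43) = -1/43)
m(x) = 3*x (m(x) = 3*x + 0 = 3*x)
D(F, z) = 33109/43 (D(F, z) = 8 + (762 - 1/43) = 8 + 32765/43 = 33109/43)
(1180627 + D(m(22), -910))/(-1551117 + 2391711) = (1180627 + 33109/43)/(-1551117 + 2391711) = (50800070/43)/840594 = (50800070/43)*(1/840594) = 25400035/18072771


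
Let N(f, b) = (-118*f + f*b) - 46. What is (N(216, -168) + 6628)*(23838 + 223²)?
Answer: -4060456998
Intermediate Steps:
N(f, b) = -46 - 118*f + b*f (N(f, b) = (-118*f + b*f) - 46 = -46 - 118*f + b*f)
(N(216, -168) + 6628)*(23838 + 223²) = ((-46 - 118*216 - 168*216) + 6628)*(23838 + 223²) = ((-46 - 25488 - 36288) + 6628)*(23838 + 49729) = (-61822 + 6628)*73567 = -55194*73567 = -4060456998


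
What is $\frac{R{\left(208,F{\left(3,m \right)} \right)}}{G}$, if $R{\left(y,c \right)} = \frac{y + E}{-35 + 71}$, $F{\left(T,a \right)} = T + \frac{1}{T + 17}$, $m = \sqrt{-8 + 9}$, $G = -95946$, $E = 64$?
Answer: $- \frac{34}{431757} \approx -7.8748 \cdot 10^{-5}$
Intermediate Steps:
$m = 1$ ($m = \sqrt{1} = 1$)
$F{\left(T,a \right)} = T + \frac{1}{17 + T}$
$R{\left(y,c \right)} = \frac{16}{9} + \frac{y}{36}$ ($R{\left(y,c \right)} = \frac{y + 64}{-35 + 71} = \frac{64 + y}{36} = \left(64 + y\right) \frac{1}{36} = \frac{16}{9} + \frac{y}{36}$)
$\frac{R{\left(208,F{\left(3,m \right)} \right)}}{G} = \frac{\frac{16}{9} + \frac{1}{36} \cdot 208}{-95946} = \left(\frac{16}{9} + \frac{52}{9}\right) \left(- \frac{1}{95946}\right) = \frac{68}{9} \left(- \frac{1}{95946}\right) = - \frac{34}{431757}$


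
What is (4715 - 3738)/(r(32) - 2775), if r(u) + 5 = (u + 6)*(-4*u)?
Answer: -977/7644 ≈ -0.12781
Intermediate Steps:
r(u) = -5 - 4*u*(6 + u) (r(u) = -5 + (u + 6)*(-4*u) = -5 + (6 + u)*(-4*u) = -5 - 4*u*(6 + u))
(4715 - 3738)/(r(32) - 2775) = (4715 - 3738)/((-5 - 24*32 - 4*32²) - 2775) = 977/((-5 - 768 - 4*1024) - 2775) = 977/((-5 - 768 - 4096) - 2775) = 977/(-4869 - 2775) = 977/(-7644) = 977*(-1/7644) = -977/7644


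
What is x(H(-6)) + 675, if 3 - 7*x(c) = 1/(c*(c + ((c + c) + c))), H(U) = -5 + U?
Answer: 2288351/3388 ≈ 675.43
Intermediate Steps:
x(c) = 3/7 - 1/(28*c²) (x(c) = 3/7 - 1/(c*(c + ((c + c) + c)))/7 = 3/7 - 1/(c*(c + (2*c + c)))/7 = 3/7 - 1/(c*(c + 3*c))/7 = 3/7 - 1/(4*c²)/7 = 3/7 - 1/(28*c²))
x(H(-6)) + 675 = (3/7 - 1/(28*(-5 - 6)²)) + 675 = (3/7 - 1/28/(-11)²) + 675 = (3/7 - 1/28*1/121) + 675 = (3/7 - 1/3388) + 675 = 1451/3388 + 675 = 2288351/3388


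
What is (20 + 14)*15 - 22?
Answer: 488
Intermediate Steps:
(20 + 14)*15 - 22 = 34*15 - 22 = 510 - 22 = 488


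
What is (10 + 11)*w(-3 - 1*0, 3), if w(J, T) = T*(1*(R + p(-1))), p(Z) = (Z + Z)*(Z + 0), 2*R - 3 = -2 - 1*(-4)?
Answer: 567/2 ≈ 283.50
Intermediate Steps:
R = 5/2 (R = 3/2 + (-2 - 1*(-4))/2 = 3/2 + (-2 + 4)/2 = 3/2 + (½)*2 = 3/2 + 1 = 5/2 ≈ 2.5000)
p(Z) = 2*Z² (p(Z) = (2*Z)*Z = 2*Z²)
w(J, T) = 9*T/2 (w(J, T) = T*(1*(5/2 + 2*(-1)²)) = T*(1*(5/2 + 2*1)) = T*(1*(5/2 + 2)) = T*(1*(9/2)) = T*(9/2) = 9*T/2)
(10 + 11)*w(-3 - 1*0, 3) = (10 + 11)*((9/2)*3) = 21*(27/2) = 567/2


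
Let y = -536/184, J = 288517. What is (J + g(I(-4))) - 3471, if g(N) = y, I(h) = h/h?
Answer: 6555991/23 ≈ 2.8504e+5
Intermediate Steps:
y = -67/23 (y = -536*1/184 = -67/23 ≈ -2.9130)
I(h) = 1
g(N) = -67/23
(J + g(I(-4))) - 3471 = (288517 - 67/23) - 3471 = 6635824/23 - 3471 = 6555991/23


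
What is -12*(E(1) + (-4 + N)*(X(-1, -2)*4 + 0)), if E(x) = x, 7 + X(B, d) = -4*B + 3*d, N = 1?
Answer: -1308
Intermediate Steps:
X(B, d) = -7 - 4*B + 3*d (X(B, d) = -7 + (-4*B + 3*d) = -7 - 4*B + 3*d)
-12*(E(1) + (-4 + N)*(X(-1, -2)*4 + 0)) = -12*(1 + (-4 + 1)*((-7 - 4*(-1) + 3*(-2))*4 + 0)) = -12*(1 - 3*((-7 + 4 - 6)*4 + 0)) = -12*(1 - 3*(-9*4 + 0)) = -12*(1 - 3*(-36 + 0)) = -12*(1 - 3*(-36)) = -12*(1 + 108) = -12*109 = -1308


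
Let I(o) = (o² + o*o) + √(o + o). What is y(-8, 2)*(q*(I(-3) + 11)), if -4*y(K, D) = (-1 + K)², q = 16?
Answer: -9396 - 324*I*√6 ≈ -9396.0 - 793.63*I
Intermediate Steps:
I(o) = 2*o² + √2*√o (I(o) = (o² + o²) + √(2*o) = 2*o² + √2*√o)
y(K, D) = -(-1 + K)²/4
y(-8, 2)*(q*(I(-3) + 11)) = (-(-1 - 8)²/4)*(16*((2*(-3)² + √2*√(-3)) + 11)) = (-¼*(-9)²)*(16*((2*9 + √2*(I*√3)) + 11)) = (-¼*81)*(16*((18 + I*√6) + 11)) = -324*(29 + I*√6) = -81*(464 + 16*I*√6)/4 = -9396 - 324*I*√6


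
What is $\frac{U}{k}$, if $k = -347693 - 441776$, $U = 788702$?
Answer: $- \frac{788702}{789469} \approx -0.99903$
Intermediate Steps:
$k = -789469$
$\frac{U}{k} = \frac{788702}{-789469} = 788702 \left(- \frac{1}{789469}\right) = - \frac{788702}{789469}$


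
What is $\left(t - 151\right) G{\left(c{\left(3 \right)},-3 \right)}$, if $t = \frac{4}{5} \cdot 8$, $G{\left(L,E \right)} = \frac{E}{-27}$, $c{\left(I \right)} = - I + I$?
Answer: $- \frac{241}{15} \approx -16.067$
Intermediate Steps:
$c{\left(I \right)} = 0$
$G{\left(L,E \right)} = - \frac{E}{27}$ ($G{\left(L,E \right)} = E \left(- \frac{1}{27}\right) = - \frac{E}{27}$)
$t = \frac{32}{5}$ ($t = 4 \cdot \frac{1}{5} \cdot 8 = \frac{4}{5} \cdot 8 = \frac{32}{5} \approx 6.4$)
$\left(t - 151\right) G{\left(c{\left(3 \right)},-3 \right)} = \left(\frac{32}{5} - 151\right) \left(\left(- \frac{1}{27}\right) \left(-3\right)\right) = \left(- \frac{723}{5}\right) \frac{1}{9} = - \frac{241}{15}$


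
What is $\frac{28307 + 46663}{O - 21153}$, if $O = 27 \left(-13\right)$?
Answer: $- \frac{1785}{512} \approx -3.4863$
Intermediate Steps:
$O = -351$
$\frac{28307 + 46663}{O - 21153} = \frac{28307 + 46663}{-351 - 21153} = \frac{74970}{-21504} = 74970 \left(- \frac{1}{21504}\right) = - \frac{1785}{512}$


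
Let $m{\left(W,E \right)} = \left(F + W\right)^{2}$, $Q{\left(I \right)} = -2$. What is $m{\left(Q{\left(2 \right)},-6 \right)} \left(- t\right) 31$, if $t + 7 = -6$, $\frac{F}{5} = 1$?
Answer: $3627$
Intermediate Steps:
$F = 5$ ($F = 5 \cdot 1 = 5$)
$m{\left(W,E \right)} = \left(5 + W\right)^{2}$
$t = -13$ ($t = -7 - 6 = -13$)
$m{\left(Q{\left(2 \right)},-6 \right)} \left(- t\right) 31 = \left(5 - 2\right)^{2} \left(\left(-1\right) \left(-13\right)\right) 31 = 3^{2} \cdot 13 \cdot 31 = 9 \cdot 13 \cdot 31 = 117 \cdot 31 = 3627$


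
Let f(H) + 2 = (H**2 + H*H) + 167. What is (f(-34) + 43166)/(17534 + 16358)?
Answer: 45643/33892 ≈ 1.3467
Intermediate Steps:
f(H) = 165 + 2*H**2 (f(H) = -2 + ((H**2 + H*H) + 167) = -2 + ((H**2 + H**2) + 167) = -2 + (2*H**2 + 167) = -2 + (167 + 2*H**2) = 165 + 2*H**2)
(f(-34) + 43166)/(17534 + 16358) = ((165 + 2*(-34)**2) + 43166)/(17534 + 16358) = ((165 + 2*1156) + 43166)/33892 = ((165 + 2312) + 43166)*(1/33892) = (2477 + 43166)*(1/33892) = 45643*(1/33892) = 45643/33892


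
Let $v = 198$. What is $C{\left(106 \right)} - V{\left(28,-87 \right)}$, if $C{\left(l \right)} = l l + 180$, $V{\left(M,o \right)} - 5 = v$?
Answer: $11213$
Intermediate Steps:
$V{\left(M,o \right)} = 203$ ($V{\left(M,o \right)} = 5 + 198 = 203$)
$C{\left(l \right)} = 180 + l^{2}$ ($C{\left(l \right)} = l^{2} + 180 = 180 + l^{2}$)
$C{\left(106 \right)} - V{\left(28,-87 \right)} = \left(180 + 106^{2}\right) - 203 = \left(180 + 11236\right) - 203 = 11416 - 203 = 11213$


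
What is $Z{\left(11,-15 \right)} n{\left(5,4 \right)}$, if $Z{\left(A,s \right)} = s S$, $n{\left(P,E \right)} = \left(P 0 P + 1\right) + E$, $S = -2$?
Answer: $150$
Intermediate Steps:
$n{\left(P,E \right)} = 1 + E$ ($n{\left(P,E \right)} = \left(0 P + 1\right) + E = \left(0 + 1\right) + E = 1 + E$)
$Z{\left(A,s \right)} = - 2 s$ ($Z{\left(A,s \right)} = s \left(-2\right) = - 2 s$)
$Z{\left(11,-15 \right)} n{\left(5,4 \right)} = \left(-2\right) \left(-15\right) \left(1 + 4\right) = 30 \cdot 5 = 150$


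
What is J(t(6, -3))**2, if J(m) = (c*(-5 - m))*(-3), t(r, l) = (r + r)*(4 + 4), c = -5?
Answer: 2295225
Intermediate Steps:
t(r, l) = 16*r (t(r, l) = (2*r)*8 = 16*r)
J(m) = -75 - 15*m (J(m) = -5*(-5 - m)*(-3) = (25 + 5*m)*(-3) = -75 - 15*m)
J(t(6, -3))**2 = (-75 - 240*6)**2 = (-75 - 15*96)**2 = (-75 - 1440)**2 = (-1515)**2 = 2295225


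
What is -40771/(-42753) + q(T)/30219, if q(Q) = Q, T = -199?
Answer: 407850334/430650969 ≈ 0.94706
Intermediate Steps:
-40771/(-42753) + q(T)/30219 = -40771/(-42753) - 199/30219 = -40771*(-1/42753) - 199*1/30219 = 40771/42753 - 199/30219 = 407850334/430650969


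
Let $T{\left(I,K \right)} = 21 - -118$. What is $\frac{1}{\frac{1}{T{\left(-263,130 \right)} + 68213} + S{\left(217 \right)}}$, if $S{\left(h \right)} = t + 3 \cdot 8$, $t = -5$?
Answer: $\frac{68352}{1298689} \approx 0.052632$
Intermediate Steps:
$T{\left(I,K \right)} = 139$ ($T{\left(I,K \right)} = 21 + 118 = 139$)
$S{\left(h \right)} = 19$ ($S{\left(h \right)} = -5 + 3 \cdot 8 = -5 + 24 = 19$)
$\frac{1}{\frac{1}{T{\left(-263,130 \right)} + 68213} + S{\left(217 \right)}} = \frac{1}{\frac{1}{139 + 68213} + 19} = \frac{1}{\frac{1}{68352} + 19} = \frac{1}{\frac{1298689}{68352}} = \frac{68352}{1298689}$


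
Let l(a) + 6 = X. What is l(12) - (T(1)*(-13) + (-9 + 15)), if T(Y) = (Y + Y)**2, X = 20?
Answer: 60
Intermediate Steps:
l(a) = 14 (l(a) = -6 + 20 = 14)
T(Y) = 4*Y**2 (T(Y) = (2*Y)**2 = 4*Y**2)
l(12) - (T(1)*(-13) + (-9 + 15)) = 14 - ((4*1**2)*(-13) + (-9 + 15)) = 14 - ((4*1)*(-13) + 6) = 14 - (4*(-13) + 6) = 14 - (-52 + 6) = 14 - 1*(-46) = 14 + 46 = 60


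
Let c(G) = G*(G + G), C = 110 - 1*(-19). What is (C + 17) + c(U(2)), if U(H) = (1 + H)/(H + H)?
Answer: 1177/8 ≈ 147.13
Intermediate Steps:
C = 129 (C = 110 + 19 = 129)
U(H) = (1 + H)/(2*H) (U(H) = (1 + H)/((2*H)) = (1 + H)*(1/(2*H)) = (1 + H)/(2*H))
c(G) = 2*G**2 (c(G) = G*(2*G) = 2*G**2)
(C + 17) + c(U(2)) = (129 + 17) + 2*((1/2)*(1 + 2)/2)**2 = 146 + 2*((1/2)*(1/2)*3)**2 = 146 + 2*(3/4)**2 = 146 + 2*(9/16) = 146 + 9/8 = 1177/8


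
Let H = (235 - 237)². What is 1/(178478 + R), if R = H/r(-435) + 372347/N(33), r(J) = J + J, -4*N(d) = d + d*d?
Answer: 27115/4803437302 ≈ 5.6449e-6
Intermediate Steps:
N(d) = -d/4 - d²/4 (N(d) = -(d + d*d)/4 = -(d + d²)/4 = -d/4 - d²/4)
r(J) = 2*J
H = 4 (H = (-2)² = 4)
R = -35993668/27115 (R = 4/((2*(-435))) + 372347/((-¼*33*(1 + 33))) = 4/(-870) + 372347/((-¼*33*34)) = 4*(-1/870) + 372347/(-561/2) = -2/435 + 372347*(-2/561) = -2/435 - 744694/561 = -35993668/27115 ≈ -1327.4)
1/(178478 + R) = 1/(178478 - 35993668/27115) = 1/(4803437302/27115) = 27115/4803437302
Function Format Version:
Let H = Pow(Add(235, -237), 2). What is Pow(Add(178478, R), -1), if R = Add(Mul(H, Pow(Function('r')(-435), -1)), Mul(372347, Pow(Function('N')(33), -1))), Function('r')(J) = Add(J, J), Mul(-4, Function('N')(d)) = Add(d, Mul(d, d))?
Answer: Rational(27115, 4803437302) ≈ 5.6449e-6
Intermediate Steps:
Function('N')(d) = Add(Mul(Rational(-1, 4), d), Mul(Rational(-1, 4), Pow(d, 2))) (Function('N')(d) = Mul(Rational(-1, 4), Add(d, Mul(d, d))) = Mul(Rational(-1, 4), Add(d, Pow(d, 2))) = Add(Mul(Rational(-1, 4), d), Mul(Rational(-1, 4), Pow(d, 2))))
Function('r')(J) = Mul(2, J)
H = 4 (H = Pow(-2, 2) = 4)
R = Rational(-35993668, 27115) (R = Add(Mul(4, Pow(Mul(2, -435), -1)), Mul(372347, Pow(Mul(Rational(-1, 4), 33, Add(1, 33)), -1))) = Add(Mul(4, Pow(-870, -1)), Mul(372347, Pow(Mul(Rational(-1, 4), 33, 34), -1))) = Add(Mul(4, Rational(-1, 870)), Mul(372347, Pow(Rational(-561, 2), -1))) = Add(Rational(-2, 435), Mul(372347, Rational(-2, 561))) = Add(Rational(-2, 435), Rational(-744694, 561)) = Rational(-35993668, 27115) ≈ -1327.4)
Pow(Add(178478, R), -1) = Pow(Add(178478, Rational(-35993668, 27115)), -1) = Pow(Rational(4803437302, 27115), -1) = Rational(27115, 4803437302)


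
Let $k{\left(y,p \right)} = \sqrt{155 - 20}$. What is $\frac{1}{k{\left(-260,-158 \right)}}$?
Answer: $\frac{\sqrt{15}}{45} \approx 0.086066$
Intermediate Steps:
$k{\left(y,p \right)} = 3 \sqrt{15}$ ($k{\left(y,p \right)} = \sqrt{135} = 3 \sqrt{15}$)
$\frac{1}{k{\left(-260,-158 \right)}} = \frac{1}{3 \sqrt{15}} = \frac{\sqrt{15}}{45}$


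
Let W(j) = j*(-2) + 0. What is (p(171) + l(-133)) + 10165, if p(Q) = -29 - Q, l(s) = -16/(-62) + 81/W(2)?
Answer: 1233181/124 ≈ 9945.0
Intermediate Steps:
W(j) = -2*j (W(j) = -2*j + 0 = -2*j)
l(s) = -2479/124 (l(s) = -16/(-62) + 81/((-2*2)) = -16*(-1/62) + 81/(-4) = 8/31 + 81*(-1/4) = 8/31 - 81/4 = -2479/124)
(p(171) + l(-133)) + 10165 = ((-29 - 1*171) - 2479/124) + 10165 = ((-29 - 171) - 2479/124) + 10165 = (-200 - 2479/124) + 10165 = -27279/124 + 10165 = 1233181/124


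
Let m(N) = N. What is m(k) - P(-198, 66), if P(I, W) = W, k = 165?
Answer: 99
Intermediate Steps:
m(k) - P(-198, 66) = 165 - 1*66 = 165 - 66 = 99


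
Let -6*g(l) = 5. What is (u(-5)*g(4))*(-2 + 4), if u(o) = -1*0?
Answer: 0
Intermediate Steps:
g(l) = -⅚ (g(l) = -⅙*5 = -⅚)
u(o) = 0
(u(-5)*g(4))*(-2 + 4) = (0*(-⅚))*(-2 + 4) = 0*2 = 0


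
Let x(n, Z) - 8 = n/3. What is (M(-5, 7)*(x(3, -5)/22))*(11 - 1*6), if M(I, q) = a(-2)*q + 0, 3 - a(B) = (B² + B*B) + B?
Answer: -945/22 ≈ -42.955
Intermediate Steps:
a(B) = 3 - B - 2*B² (a(B) = 3 - ((B² + B*B) + B) = 3 - ((B² + B²) + B) = 3 - (2*B² + B) = 3 - (B + 2*B²) = 3 + (-B - 2*B²) = 3 - B - 2*B²)
x(n, Z) = 8 + n/3
M(I, q) = -3*q (M(I, q) = (3 - 1*(-2) - 2*(-2)²)*q + 0 = (3 + 2 - 2*4)*q + 0 = (3 + 2 - 8)*q + 0 = -3*q + 0 = -3*q)
(M(-5, 7)*(x(3, -5)/22))*(11 - 1*6) = ((-3*7)*((8 + (⅓)*3)/22))*(11 - 1*6) = (-21*(8 + 1)/22)*(11 - 6) = -189/22*5 = -945/22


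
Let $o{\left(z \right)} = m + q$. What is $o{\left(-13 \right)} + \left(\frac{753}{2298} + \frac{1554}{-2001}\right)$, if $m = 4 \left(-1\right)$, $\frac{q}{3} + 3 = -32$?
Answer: $- \frac{55919869}{510922} \approx -109.45$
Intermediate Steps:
$q = -105$ ($q = -9 + 3 \left(-32\right) = -9 - 96 = -105$)
$m = -4$
$o{\left(z \right)} = -109$ ($o{\left(z \right)} = -4 - 105 = -109$)
$o{\left(-13 \right)} + \left(\frac{753}{2298} + \frac{1554}{-2001}\right) = -109 + \left(\frac{753}{2298} + \frac{1554}{-2001}\right) = -109 + \left(753 \cdot \frac{1}{2298} + 1554 \left(- \frac{1}{2001}\right)\right) = -109 + \left(\frac{251}{766} - \frac{518}{667}\right) = -109 - \frac{229371}{510922} = - \frac{55919869}{510922}$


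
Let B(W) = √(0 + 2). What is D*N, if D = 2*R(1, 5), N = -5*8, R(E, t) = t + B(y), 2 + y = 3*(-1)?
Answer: -400 - 80*√2 ≈ -513.14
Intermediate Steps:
y = -5 (y = -2 + 3*(-1) = -2 - 3 = -5)
B(W) = √2
R(E, t) = t + √2
N = -40
D = 10 + 2*√2 (D = 2*(5 + √2) = 10 + 2*√2 ≈ 12.828)
D*N = (10 + 2*√2)*(-40) = -400 - 80*√2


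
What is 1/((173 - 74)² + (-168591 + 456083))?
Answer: 1/297293 ≈ 3.3637e-6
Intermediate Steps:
1/((173 - 74)² + (-168591 + 456083)) = 1/(99² + 287492) = 1/(9801 + 287492) = 1/297293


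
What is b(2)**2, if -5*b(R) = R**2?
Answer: 16/25 ≈ 0.64000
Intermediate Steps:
b(R) = -R**2/5
b(2)**2 = (-1/5*2**2)**2 = (-1/5*4)**2 = (-4/5)**2 = 16/25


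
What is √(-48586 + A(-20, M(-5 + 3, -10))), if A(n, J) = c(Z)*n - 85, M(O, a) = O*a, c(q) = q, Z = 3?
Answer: I*√48731 ≈ 220.75*I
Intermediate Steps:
A(n, J) = -85 + 3*n (A(n, J) = 3*n - 85 = -85 + 3*n)
√(-48586 + A(-20, M(-5 + 3, -10))) = √(-48586 + (-85 + 3*(-20))) = √(-48586 + (-85 - 60)) = √(-48586 - 145) = √(-48731) = I*√48731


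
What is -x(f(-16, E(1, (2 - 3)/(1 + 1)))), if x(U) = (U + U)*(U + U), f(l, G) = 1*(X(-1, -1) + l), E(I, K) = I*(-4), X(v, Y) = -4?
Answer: -1600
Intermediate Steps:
E(I, K) = -4*I
f(l, G) = -4 + l (f(l, G) = 1*(-4 + l) = -4 + l)
x(U) = 4*U² (x(U) = (2*U)*(2*U) = 4*U²)
-x(f(-16, E(1, (2 - 3)/(1 + 1)))) = -4*(-4 - 16)² = -4*(-20)² = -4*400 = -1*1600 = -1600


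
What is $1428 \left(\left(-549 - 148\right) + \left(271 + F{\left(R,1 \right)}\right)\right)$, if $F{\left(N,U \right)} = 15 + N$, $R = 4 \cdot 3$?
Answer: $-569772$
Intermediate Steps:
$R = 12$
$1428 \left(\left(-549 - 148\right) + \left(271 + F{\left(R,1 \right)}\right)\right) = 1428 \left(\left(-549 - 148\right) + \left(271 + \left(15 + 12\right)\right)\right) = 1428 \left(-697 + \left(271 + 27\right)\right) = 1428 \left(-697 + 298\right) = 1428 \left(-399\right) = -569772$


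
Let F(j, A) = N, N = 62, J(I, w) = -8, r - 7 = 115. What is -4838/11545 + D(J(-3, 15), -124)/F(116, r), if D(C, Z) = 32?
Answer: 34742/357895 ≈ 0.097073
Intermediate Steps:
r = 122 (r = 7 + 115 = 122)
F(j, A) = 62
-4838/11545 + D(J(-3, 15), -124)/F(116, r) = -4838/11545 + 32/62 = -4838*1/11545 + 32*(1/62) = -4838/11545 + 16/31 = 34742/357895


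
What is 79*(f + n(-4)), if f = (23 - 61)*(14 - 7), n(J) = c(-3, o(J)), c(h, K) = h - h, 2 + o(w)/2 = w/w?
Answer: -21014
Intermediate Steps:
o(w) = -2 (o(w) = -4 + 2*(w/w) = -4 + 2*1 = -4 + 2 = -2)
c(h, K) = 0
n(J) = 0
f = -266 (f = -38*7 = -266)
79*(f + n(-4)) = 79*(-266 + 0) = 79*(-266) = -21014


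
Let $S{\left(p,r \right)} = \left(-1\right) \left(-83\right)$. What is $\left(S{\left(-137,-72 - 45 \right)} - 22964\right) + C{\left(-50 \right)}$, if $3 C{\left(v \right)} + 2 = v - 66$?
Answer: $- \frac{68761}{3} \approx -22920.0$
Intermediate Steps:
$C{\left(v \right)} = - \frac{68}{3} + \frac{v}{3}$ ($C{\left(v \right)} = - \frac{2}{3} + \frac{v - 66}{3} = - \frac{2}{3} + \frac{-66 + v}{3} = - \frac{2}{3} + \left(-22 + \frac{v}{3}\right) = - \frac{68}{3} + \frac{v}{3}$)
$S{\left(p,r \right)} = 83$
$\left(S{\left(-137,-72 - 45 \right)} - 22964\right) + C{\left(-50 \right)} = \left(83 - 22964\right) + \left(- \frac{68}{3} + \frac{1}{3} \left(-50\right)\right) = -22881 - \frac{118}{3} = - \frac{68761}{3}$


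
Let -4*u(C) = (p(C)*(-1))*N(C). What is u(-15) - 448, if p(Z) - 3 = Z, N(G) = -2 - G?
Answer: -487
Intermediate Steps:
p(Z) = 3 + Z
u(C) = -(-3 - C)*(-2 - C)/4 (u(C) = -(3 + C)*(-1)*(-2 - C)/4 = -(-3 - C)*(-2 - C)/4)
u(-15) - 448 = -(2 - 15)*(3 - 15)/4 - 448 = -¼*(-13)*(-12) - 448 = -39 - 448 = -487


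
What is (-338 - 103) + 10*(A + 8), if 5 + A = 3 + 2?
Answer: -361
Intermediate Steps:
A = 0 (A = -5 + (3 + 2) = -5 + 5 = 0)
(-338 - 103) + 10*(A + 8) = (-338 - 103) + 10*(0 + 8) = -441 + 10*8 = -441 + 80 = -361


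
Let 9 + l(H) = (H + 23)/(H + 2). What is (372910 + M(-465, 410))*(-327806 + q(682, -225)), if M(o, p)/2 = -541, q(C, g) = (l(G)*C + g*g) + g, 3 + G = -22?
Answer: -2424373590544/23 ≈ -1.0541e+11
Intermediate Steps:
G = -25 (G = -3 - 22 = -25)
l(H) = -9 + (23 + H)/(2 + H) (l(H) = -9 + (H + 23)/(H + 2) = -9 + (23 + H)/(2 + H))
q(C, g) = g + g² - 205*C/23 (q(C, g) = (((5 - 8*(-25))/(2 - 25))*C + g*g) + g = (((5 + 200)/(-23))*C + g²) + g = ((-1/23*205)*C + g²) + g = (-205*C/23 + g²) + g = (g² - 205*C/23) + g = g + g² - 205*C/23)
M(o, p) = -1082 (M(o, p) = 2*(-541) = -1082)
(372910 + M(-465, 410))*(-327806 + q(682, -225)) = (372910 - 1082)*(-327806 + (-225 + (-225)² - 205/23*682)) = 371828*(-327806 + (-225 + 50625 - 139810/23)) = 371828*(-327806 + 1019390/23) = 371828*(-6520148/23) = -2424373590544/23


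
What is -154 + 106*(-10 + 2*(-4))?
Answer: -2062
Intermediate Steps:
-154 + 106*(-10 + 2*(-4)) = -154 + 106*(-10 - 8) = -154 + 106*(-18) = -154 - 1908 = -2062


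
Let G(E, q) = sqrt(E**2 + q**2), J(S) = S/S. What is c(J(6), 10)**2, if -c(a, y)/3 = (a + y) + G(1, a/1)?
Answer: 1107 + 198*sqrt(2) ≈ 1387.0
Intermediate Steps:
J(S) = 1
c(a, y) = -3*a - 3*y - 3*sqrt(1 + a**2) (c(a, y) = -3*((a + y) + sqrt(1**2 + (a/1)**2)) = -3*((a + y) + sqrt(1 + (a*1)**2)) = -3*((a + y) + sqrt(1 + a**2)) = -3*(a + y + sqrt(1 + a**2)) = -3*a - 3*y - 3*sqrt(1 + a**2))
c(J(6), 10)**2 = (-3*1 - 3*10 - 3*sqrt(1 + 1**2))**2 = (-3 - 30 - 3*sqrt(1 + 1))**2 = (-3 - 30 - 3*sqrt(2))**2 = (-33 - 3*sqrt(2))**2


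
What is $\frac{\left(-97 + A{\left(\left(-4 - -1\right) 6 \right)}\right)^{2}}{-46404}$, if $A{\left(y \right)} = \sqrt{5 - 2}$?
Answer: $- \frac{2353}{11601} + \frac{97 \sqrt{3}}{23202} \approx -0.19559$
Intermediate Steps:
$A{\left(y \right)} = \sqrt{3}$
$\frac{\left(-97 + A{\left(\left(-4 - -1\right) 6 \right)}\right)^{2}}{-46404} = \frac{\left(-97 + \sqrt{3}\right)^{2}}{-46404} = \left(-97 + \sqrt{3}\right)^{2} \left(- \frac{1}{46404}\right) = - \frac{\left(-97 + \sqrt{3}\right)^{2}}{46404}$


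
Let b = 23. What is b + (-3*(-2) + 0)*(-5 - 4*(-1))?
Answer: 17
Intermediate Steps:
b + (-3*(-2) + 0)*(-5 - 4*(-1)) = 23 + (-3*(-2) + 0)*(-5 - 4*(-1)) = 23 + (6 + 0)*(-5 + 4) = 23 + 6*(-1) = 23 - 6 = 17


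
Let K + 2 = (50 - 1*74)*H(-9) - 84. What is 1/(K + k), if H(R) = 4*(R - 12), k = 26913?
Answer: 1/28843 ≈ 3.4670e-5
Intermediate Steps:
H(R) = -48 + 4*R (H(R) = 4*(-12 + R) = -48 + 4*R)
K = 1930 (K = -2 + ((50 - 1*74)*(-48 + 4*(-9)) - 84) = -2 + ((50 - 74)*(-48 - 36) - 84) = -2 + (-24*(-84) - 84) = -2 + (2016 - 84) = -2 + 1932 = 1930)
1/(K + k) = 1/(1930 + 26913) = 1/28843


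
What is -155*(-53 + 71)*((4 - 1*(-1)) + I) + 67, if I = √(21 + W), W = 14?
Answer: -13883 - 2790*√35 ≈ -30389.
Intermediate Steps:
I = √35 (I = √(21 + 14) = √35 ≈ 5.9161)
-155*(-53 + 71)*((4 - 1*(-1)) + I) + 67 = -155*(-53 + 71)*((4 - 1*(-1)) + √35) + 67 = -2790*((4 + 1) + √35) + 67 = -2790*(5 + √35) + 67 = -155*(90 + 18*√35) + 67 = (-13950 - 2790*√35) + 67 = -13883 - 2790*√35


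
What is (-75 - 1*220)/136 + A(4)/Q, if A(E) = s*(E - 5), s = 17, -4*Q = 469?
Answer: -129107/63784 ≈ -2.0241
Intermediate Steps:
Q = -469/4 (Q = -1/4*469 = -469/4 ≈ -117.25)
A(E) = -85 + 17*E (A(E) = 17*(E - 5) = 17*(-5 + E) = -85 + 17*E)
(-75 - 1*220)/136 + A(4)/Q = (-75 - 1*220)/136 + (-85 + 17*4)/(-469/4) = (-75 - 220)*(1/136) + (-85 + 68)*(-4/469) = -295*1/136 - 17*(-4/469) = -295/136 + 68/469 = -129107/63784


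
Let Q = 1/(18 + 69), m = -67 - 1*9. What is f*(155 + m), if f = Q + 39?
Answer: 268126/87 ≈ 3081.9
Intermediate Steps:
m = -76 (m = -67 - 9 = -76)
Q = 1/87 ≈ 0.011494
f = 3394/87 (f = 1/87 + 39 = 3394/87 ≈ 39.011)
f*(155 + m) = 3394*(155 - 76)/87 = (3394/87)*79 = 268126/87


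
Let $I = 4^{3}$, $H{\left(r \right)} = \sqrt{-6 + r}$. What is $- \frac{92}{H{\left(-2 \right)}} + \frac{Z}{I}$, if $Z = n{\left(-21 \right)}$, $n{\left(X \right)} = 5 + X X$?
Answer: $\frac{223}{32} + 23 i \sqrt{2} \approx 6.9688 + 32.527 i$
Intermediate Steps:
$I = 64$
$n{\left(X \right)} = 5 + X^{2}$
$Z = 446$ ($Z = 5 + \left(-21\right)^{2} = 5 + 441 = 446$)
$- \frac{92}{H{\left(-2 \right)}} + \frac{Z}{I} = - \frac{92}{\sqrt{-6 - 2}} + \frac{446}{64} = - \frac{92}{\sqrt{-8}} + 446 \cdot \frac{1}{64} = - \frac{92}{2 i \sqrt{2}} + \frac{223}{32} = - 92 \left(- \frac{i \sqrt{2}}{4}\right) + \frac{223}{32} = 23 i \sqrt{2} + \frac{223}{32} = \frac{223}{32} + 23 i \sqrt{2}$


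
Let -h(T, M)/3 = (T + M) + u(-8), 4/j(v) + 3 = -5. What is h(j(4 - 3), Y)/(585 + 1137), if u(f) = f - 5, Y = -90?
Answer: 207/1148 ≈ 0.18031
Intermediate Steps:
u(f) = -5 + f
j(v) = -½ (j(v) = 4/(-3 - 5) = 4/(-8) = 4*(-⅛) = -½)
h(T, M) = 39 - 3*M - 3*T (h(T, M) = -3*((T + M) + (-5 - 8)) = -3*((M + T) - 13) = -3*(-13 + M + T) = 39 - 3*M - 3*T)
h(j(4 - 3), Y)/(585 + 1137) = (39 - 3*(-90) - 3*(-½))/(585 + 1137) = (39 + 270 + 3/2)/1722 = (621/2)*(1/1722) = 207/1148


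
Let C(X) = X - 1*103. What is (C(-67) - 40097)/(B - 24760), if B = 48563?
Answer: -40267/23803 ≈ -1.6917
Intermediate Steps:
C(X) = -103 + X (C(X) = X - 103 = -103 + X)
(C(-67) - 40097)/(B - 24760) = ((-103 - 67) - 40097)/(48563 - 24760) = (-170 - 40097)/23803 = -40267*1/23803 = -40267/23803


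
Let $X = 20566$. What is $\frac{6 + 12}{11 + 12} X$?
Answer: $\frac{370188}{23} \approx 16095.0$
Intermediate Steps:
$\frac{6 + 12}{11 + 12} X = \frac{6 + 12}{11 + 12} \cdot 20566 = \frac{18}{23} \cdot 20566 = \frac{370188}{23}$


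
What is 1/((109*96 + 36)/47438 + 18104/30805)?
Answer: 730663795/591135026 ≈ 1.2360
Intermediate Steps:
1/((109*96 + 36)/47438 + 18104/30805) = 1/((10464 + 36)*(1/47438) + 18104*(1/30805)) = 1/(10500*(1/47438) + 18104/30805) = 1/(5250/23719 + 18104/30805) = 1/(591135026/730663795) = 730663795/591135026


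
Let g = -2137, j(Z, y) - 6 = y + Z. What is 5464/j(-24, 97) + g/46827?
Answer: 255693905/3699333 ≈ 69.119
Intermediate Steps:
j(Z, y) = 6 + Z + y (j(Z, y) = 6 + (y + Z) = 6 + (Z + y) = 6 + Z + y)
5464/j(-24, 97) + g/46827 = 5464/(6 - 24 + 97) - 2137/46827 = 5464/79 - 2137*1/46827 = 5464*(1/79) - 2137/46827 = 5464/79 - 2137/46827 = 255693905/3699333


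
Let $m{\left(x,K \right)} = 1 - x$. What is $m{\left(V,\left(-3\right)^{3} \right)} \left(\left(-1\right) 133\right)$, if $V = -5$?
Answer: $-798$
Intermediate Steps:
$m{\left(V,\left(-3\right)^{3} \right)} \left(\left(-1\right) 133\right) = \left(1 - -5\right) \left(\left(-1\right) 133\right) = \left(1 + 5\right) \left(-133\right) = 6 \left(-133\right) = -798$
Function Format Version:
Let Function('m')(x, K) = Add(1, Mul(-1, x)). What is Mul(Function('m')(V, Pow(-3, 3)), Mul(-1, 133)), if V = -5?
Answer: -798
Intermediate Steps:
Mul(Function('m')(V, Pow(-3, 3)), Mul(-1, 133)) = Mul(Add(1, Mul(-1, -5)), Mul(-1, 133)) = Mul(Add(1, 5), -133) = Mul(6, -133) = -798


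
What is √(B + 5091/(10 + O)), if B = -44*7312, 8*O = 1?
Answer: 26*I*√38490/9 ≈ 566.77*I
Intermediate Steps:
O = ⅛ (O = (⅛)*1 = ⅛ ≈ 0.12500)
B = -321728
√(B + 5091/(10 + O)) = √(-321728 + 5091/(10 + ⅛)) = √(-321728 + 5091/(81/8)) = √(-321728 + (8/81)*5091) = √(-321728 + 13576/27) = √(-8673080/27) = 26*I*√38490/9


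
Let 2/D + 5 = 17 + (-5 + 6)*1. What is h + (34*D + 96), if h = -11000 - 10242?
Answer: -274830/13 ≈ -21141.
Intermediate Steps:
D = 2/13 (D = 2/(-5 + (17 + (-5 + 6)*1)) = 2/(-5 + (17 + 1*1)) = 2/(-5 + (17 + 1)) = 2/(-5 + 18) = 2/13 ≈ 0.15385)
h = -21242
h + (34*D + 96) = -21242 + (34*(2/13) + 96) = -21242 + (68/13 + 96) = -21242 + 1316/13 = -274830/13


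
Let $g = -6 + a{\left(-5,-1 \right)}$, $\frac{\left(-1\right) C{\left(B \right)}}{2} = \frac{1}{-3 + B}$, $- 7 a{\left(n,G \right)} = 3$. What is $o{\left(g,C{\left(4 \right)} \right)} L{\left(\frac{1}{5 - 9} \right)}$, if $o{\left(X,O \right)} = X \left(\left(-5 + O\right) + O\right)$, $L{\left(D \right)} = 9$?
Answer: $\frac{3645}{7} \approx 520.71$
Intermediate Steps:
$a{\left(n,G \right)} = - \frac{3}{7}$ ($a{\left(n,G \right)} = \left(- \frac{1}{7}\right) 3 = - \frac{3}{7}$)
$C{\left(B \right)} = - \frac{2}{-3 + B}$
$g = - \frac{45}{7}$ ($g = -6 - \frac{3}{7} = - \frac{45}{7} \approx -6.4286$)
$o{\left(X,O \right)} = X \left(-5 + 2 O\right)$
$o{\left(g,C{\left(4 \right)} \right)} L{\left(\frac{1}{5 - 9} \right)} = - \frac{45 \left(-5 + 2 \left(- \frac{2}{-3 + 4}\right)\right)}{7} \cdot 9 = - \frac{45 \left(-5 + 2 \left(- \frac{2}{1}\right)\right)}{7} \cdot 9 = - \frac{45 \left(-5 + 2 \left(\left(-2\right) 1\right)\right)}{7} \cdot 9 = - \frac{45 \left(-5 + 2 \left(-2\right)\right)}{7} \cdot 9 = - \frac{45 \left(-5 - 4\right)}{7} \cdot 9 = \left(- \frac{45}{7}\right) \left(-9\right) 9 = \frac{405}{7} \cdot 9 = \frac{3645}{7}$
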